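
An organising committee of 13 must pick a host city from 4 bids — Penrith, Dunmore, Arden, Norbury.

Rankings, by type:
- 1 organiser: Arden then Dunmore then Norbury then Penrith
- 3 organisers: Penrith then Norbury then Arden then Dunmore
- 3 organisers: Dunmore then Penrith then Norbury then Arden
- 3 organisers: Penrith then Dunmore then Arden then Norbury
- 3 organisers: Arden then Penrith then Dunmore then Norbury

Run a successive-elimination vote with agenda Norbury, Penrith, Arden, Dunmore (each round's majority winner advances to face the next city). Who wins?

Round 1: Norbury vs Penrith — 1–12, Penrith advances.
Round 2: Penrith vs Arden — 9–4, Penrith advances.
Round 3: Penrith vs Dunmore — 9–4, Penrith advances.
Penrith survives the agenda.

Penrith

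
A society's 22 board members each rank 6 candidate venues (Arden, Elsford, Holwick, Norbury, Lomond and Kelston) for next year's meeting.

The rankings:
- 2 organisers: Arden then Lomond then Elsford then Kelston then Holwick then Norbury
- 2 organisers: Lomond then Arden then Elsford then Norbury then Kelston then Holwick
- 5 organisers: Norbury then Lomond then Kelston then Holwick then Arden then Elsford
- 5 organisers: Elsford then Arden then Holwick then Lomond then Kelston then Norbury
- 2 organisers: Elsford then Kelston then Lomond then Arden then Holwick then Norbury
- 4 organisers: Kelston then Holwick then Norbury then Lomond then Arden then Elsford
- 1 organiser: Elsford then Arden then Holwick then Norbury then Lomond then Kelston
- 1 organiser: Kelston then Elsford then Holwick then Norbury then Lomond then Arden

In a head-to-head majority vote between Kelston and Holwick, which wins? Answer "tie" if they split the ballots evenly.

Kelston

Ballots ranking Kelston above Holwick: 2 + 2 + 5 + 2 + 4 + 1 = 16.
Ballots ranking Holwick above Kelston: 22 − 16 = 6.
Kelston wins the head-to-head 16–6.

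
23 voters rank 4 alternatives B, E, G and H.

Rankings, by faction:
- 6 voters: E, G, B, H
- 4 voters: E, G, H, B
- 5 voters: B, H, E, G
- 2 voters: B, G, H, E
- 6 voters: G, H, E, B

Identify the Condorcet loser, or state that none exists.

Pairwise majorities:
B vs E: 5+2 = 7 for B, 16 for E — E by 16–7.
B vs G: 5+2 = 7 for B, 16 for G — G by 16–7.
B–H: B 13–10.
E vs G: E is ranked higher on 6+4+5 = 15 ballots, G on 8. E wins 15–8.
E vs H: 6+4 = 10 for E, 13 for H — H by 13–10.
G vs H: G wins 18–5.
Every alternative wins at least one matchup (B beats H; E beats B; G beats B; H beats E), so there is no Condorcet loser.

none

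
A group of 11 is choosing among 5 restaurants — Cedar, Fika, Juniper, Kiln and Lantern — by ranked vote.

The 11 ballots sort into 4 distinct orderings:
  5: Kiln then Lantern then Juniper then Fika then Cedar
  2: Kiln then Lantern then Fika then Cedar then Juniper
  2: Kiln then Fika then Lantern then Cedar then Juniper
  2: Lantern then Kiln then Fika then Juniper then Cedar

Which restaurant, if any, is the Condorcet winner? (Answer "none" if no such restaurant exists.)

Check each pair by majority over 11 ballots:
Cedar vs Fika: 0 to 11, Fika.
Cedar vs Juniper: 4 to 7, Juniper.
Cedar vs Kiln: Cedar preferred on 0 ballots; Kiln wins 11–0.
Cedar vs Lantern: Cedar is ranked higher on 0 ballots, Lantern on 11. Lantern wins 11–0.
Fika vs Juniper: Fika is ranked higher on 2+2+2 = 6 ballots, Juniper on 5. Fika wins 6–5.
Fika vs Kiln: 0 for Fika, 11 for Kiln — Kiln by 11–0.
Fika vs Lantern: Fika preferred on 2 ballots; Lantern wins 9–2.
Juniper vs Kiln: 0 for Juniper, 11 for Kiln — Kiln by 11–0.
Juniper vs Lantern: Juniper preferred on 0 ballots; Lantern wins 11–0.
Kiln vs Lantern: Kiln preferred on 5+2+2 = 9 ballots; Kiln wins 9–2.
Only Kiln has no losses; Kiln is the Condorcet winner.

Kiln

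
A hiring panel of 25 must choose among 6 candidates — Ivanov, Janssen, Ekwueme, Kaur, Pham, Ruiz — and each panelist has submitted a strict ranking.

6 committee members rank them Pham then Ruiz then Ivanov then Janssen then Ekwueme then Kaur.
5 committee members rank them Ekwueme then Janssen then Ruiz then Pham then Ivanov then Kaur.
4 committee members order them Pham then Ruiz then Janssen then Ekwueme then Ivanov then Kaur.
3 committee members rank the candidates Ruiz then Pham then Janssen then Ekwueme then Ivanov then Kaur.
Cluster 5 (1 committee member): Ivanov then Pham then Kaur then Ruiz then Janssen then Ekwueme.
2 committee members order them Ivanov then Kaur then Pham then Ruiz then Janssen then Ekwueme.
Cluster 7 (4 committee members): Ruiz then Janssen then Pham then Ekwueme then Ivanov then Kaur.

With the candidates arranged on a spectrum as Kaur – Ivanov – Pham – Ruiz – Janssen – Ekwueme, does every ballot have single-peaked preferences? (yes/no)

Axis positions: Kaur=1, Ivanov=2, Pham=3, Ruiz=4, Janssen=5, Ekwueme=6.
Cluster 1 (peak Pham at position 3): ranking walks positions 3-4-2-5-6-1, expanding outward from the peak — single-peaked.
Cluster 2 (peak Ekwueme at position 6): ranking walks positions 6-5-4-3-2-1, expanding outward from the peak — single-peaked.
Cluster 3 (peak Pham at position 3): ranking walks positions 3-4-5-6-2-1, expanding outward from the peak — single-peaked.
Cluster 4 (peak Ruiz at position 4): ranking walks positions 4-3-5-6-2-1, expanding outward from the peak — single-peaked.
Cluster 5 (peak Ivanov at position 2): ranking walks positions 2-3-1-4-5-6, expanding outward from the peak — single-peaked.
Cluster 6 (peak Ivanov at position 2): ranking walks positions 2-1-3-4-5-6, expanding outward from the peak — single-peaked.
Cluster 7 (peak Ruiz at position 4): ranking walks positions 4-5-3-6-2-1, expanding outward from the peak — single-peaked.
Every ranking is single-peaked on this axis.

yes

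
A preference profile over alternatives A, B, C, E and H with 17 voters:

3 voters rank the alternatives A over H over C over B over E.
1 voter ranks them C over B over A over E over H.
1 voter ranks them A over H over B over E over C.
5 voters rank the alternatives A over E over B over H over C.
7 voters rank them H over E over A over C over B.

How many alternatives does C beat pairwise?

1

C against each rival (17 voters):
C vs A: 1 for C, 16 for A — A by 16–1.
C–B: C 11–6.
C vs E: C preferred on 3+1 = 4 ballots; E wins 13–4.
C vs H: H wins 16–1.
C beats B; loses to A, E, H — 1 pairwise win.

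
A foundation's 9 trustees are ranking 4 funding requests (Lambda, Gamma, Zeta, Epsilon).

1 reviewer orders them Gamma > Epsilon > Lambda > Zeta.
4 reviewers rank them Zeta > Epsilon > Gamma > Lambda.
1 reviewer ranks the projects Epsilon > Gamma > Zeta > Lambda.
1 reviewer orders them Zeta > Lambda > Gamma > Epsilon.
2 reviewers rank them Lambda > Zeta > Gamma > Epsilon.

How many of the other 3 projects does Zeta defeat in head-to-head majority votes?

3

Zeta against each rival (9 reviewers):
Zeta vs Lambda: Zeta, 6–3.
Zeta–Gamma: Zeta 7–2.
Zeta vs Epsilon: Zeta, 7–2.
Zeta beats Lambda, Gamma, Epsilon — 3 pairwise wins.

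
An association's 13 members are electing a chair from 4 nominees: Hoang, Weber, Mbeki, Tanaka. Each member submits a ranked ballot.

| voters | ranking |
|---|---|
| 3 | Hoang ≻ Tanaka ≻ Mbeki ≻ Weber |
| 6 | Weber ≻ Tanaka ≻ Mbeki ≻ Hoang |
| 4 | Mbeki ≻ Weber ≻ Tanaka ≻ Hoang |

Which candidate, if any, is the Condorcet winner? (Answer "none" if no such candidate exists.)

none

Check each pair by majority over 13 ballots:
Hoang–Weber: Weber 10–3.
Hoang vs Mbeki: Mbeki wins 10–3.
Hoang vs Tanaka: Tanaka wins 10–3.
Weber vs Mbeki: Mbeki, 7–6.
Weber vs Tanaka: Weber wins 10–3.
Mbeki vs Tanaka: Tanaka, 9–4.
Each candidate drops at least one matchup (Hoang loses to Weber; Weber loses to Mbeki; Mbeki loses to Tanaka; Tanaka loses to Weber); the cycle Weber → Tanaka → Mbeki → Weber rules out a Condorcet winner.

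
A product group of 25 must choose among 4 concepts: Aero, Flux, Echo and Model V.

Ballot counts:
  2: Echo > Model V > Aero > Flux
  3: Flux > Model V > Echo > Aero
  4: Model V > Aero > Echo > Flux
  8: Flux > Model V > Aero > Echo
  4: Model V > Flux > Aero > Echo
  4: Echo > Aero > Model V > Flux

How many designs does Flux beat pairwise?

2

Flux against each rival (25 engineers):
Flux vs Aero: Flux wins 15–10.
Flux vs Echo: Flux, 15–10.
Flux vs Model V: Model V wins 14–11.
Flux beats Aero, Echo; loses to Model V — 2 pairwise wins.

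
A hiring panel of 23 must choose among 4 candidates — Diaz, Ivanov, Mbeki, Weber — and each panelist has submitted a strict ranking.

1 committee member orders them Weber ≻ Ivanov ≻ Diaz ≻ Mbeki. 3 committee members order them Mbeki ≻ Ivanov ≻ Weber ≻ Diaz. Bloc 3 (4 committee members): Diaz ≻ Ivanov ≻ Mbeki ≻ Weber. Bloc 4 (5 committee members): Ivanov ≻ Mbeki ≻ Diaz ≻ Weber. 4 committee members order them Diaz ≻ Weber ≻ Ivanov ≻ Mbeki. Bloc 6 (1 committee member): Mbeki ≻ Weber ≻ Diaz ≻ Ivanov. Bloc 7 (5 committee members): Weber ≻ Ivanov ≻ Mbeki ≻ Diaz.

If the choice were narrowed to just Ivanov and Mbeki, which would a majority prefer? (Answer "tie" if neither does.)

Ballots ranking Ivanov above Mbeki: 1 + 4 + 5 + 4 + 5 = 19.
Ballots ranking Mbeki above Ivanov: 23 − 19 = 4.
Ivanov wins the head-to-head 19–4.

Ivanov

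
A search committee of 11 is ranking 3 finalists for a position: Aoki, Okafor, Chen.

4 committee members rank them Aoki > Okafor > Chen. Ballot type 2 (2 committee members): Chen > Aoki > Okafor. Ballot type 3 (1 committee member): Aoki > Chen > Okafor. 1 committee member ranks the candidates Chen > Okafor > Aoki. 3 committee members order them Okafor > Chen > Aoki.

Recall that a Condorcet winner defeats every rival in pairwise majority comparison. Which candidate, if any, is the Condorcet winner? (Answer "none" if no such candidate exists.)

none

Pairwise majorities:
Aoki vs Okafor: Aoki wins 7–4.
Aoki vs Chen: Chen, 6–5.
Okafor vs Chen: Okafor wins 7–4.
Every candidate loses at least once (Aoki loses to Chen; Okafor loses to Aoki; Chen loses to Okafor). The majority relation contains the cycle Aoki beats Okafor beats Chen beats Aoki, so there is no Condorcet winner.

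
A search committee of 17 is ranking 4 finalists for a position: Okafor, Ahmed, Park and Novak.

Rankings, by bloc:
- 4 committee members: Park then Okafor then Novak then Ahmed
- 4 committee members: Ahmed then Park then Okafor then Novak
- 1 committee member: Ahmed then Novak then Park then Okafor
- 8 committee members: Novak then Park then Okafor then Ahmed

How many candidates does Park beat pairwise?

Park against each rival (17 committee members):
Park–Okafor: Park 17–0.
Park vs Ahmed: 12 to 5, Park.
Park vs Novak: Novak, 9–8.
Park beats Okafor, Ahmed; loses to Novak — 2 pairwise wins.

2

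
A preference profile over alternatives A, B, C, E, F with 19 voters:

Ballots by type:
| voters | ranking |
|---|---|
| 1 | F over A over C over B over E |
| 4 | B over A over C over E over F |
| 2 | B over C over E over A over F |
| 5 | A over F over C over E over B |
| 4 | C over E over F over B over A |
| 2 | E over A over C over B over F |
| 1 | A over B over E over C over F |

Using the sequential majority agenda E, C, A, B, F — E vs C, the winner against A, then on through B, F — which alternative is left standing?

F

Round 1: E vs C — 3–16, C advances.
Round 2: C vs A — 6–13, A advances.
Round 3: A vs B — 9–10, B advances.
Round 4: B vs F — 9–10, F advances.
The agenda winner is F.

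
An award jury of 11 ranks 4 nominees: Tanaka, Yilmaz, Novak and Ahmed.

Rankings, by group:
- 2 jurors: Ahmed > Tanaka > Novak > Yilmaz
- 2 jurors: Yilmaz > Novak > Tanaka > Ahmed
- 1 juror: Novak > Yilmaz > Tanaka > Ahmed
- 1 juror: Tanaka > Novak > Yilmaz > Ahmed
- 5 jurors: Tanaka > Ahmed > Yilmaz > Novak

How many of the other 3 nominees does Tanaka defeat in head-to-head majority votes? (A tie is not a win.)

Tanaka against each rival (11 jurors):
Tanaka vs Yilmaz: Tanaka, 8–3.
Tanaka–Novak: Tanaka 8–3.
Tanaka vs Ahmed: Tanaka wins 9–2.
Tanaka beats Yilmaz, Novak, Ahmed — 3 pairwise wins.

3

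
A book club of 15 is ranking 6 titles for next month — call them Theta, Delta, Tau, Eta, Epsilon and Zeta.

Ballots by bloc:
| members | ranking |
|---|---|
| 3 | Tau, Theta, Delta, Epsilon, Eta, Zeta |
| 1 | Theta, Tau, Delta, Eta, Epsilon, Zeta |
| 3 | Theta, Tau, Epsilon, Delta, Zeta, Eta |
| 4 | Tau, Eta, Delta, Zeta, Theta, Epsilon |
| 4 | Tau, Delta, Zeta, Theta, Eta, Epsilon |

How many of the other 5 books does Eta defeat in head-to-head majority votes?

2

Eta against each rival (15 members):
Eta vs Theta: Theta, 11–4.
Eta–Delta: Delta 11–4.
Eta vs Tau: Eta is ranked higher on 0 ballots, Tau on 15. Tau wins 15–0.
Eta–Epsilon: Eta 9–6.
Eta vs Zeta: Eta wins 8–7.
Eta beats Epsilon, Zeta; loses to Theta, Delta, Tau — 2 pairwise wins.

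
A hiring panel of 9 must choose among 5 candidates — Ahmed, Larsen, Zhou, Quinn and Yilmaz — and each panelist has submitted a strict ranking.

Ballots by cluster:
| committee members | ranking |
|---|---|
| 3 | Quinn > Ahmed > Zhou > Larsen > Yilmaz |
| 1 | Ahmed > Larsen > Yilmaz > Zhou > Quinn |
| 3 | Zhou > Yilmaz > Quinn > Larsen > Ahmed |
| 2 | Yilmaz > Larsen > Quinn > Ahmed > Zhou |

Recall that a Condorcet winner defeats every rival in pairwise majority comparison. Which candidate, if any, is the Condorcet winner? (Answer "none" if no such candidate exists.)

Pairwise majorities:
Ahmed vs Larsen: 3+1 = 4 for Ahmed, 5 for Larsen — Larsen by 5–4.
Ahmed vs Zhou: 6 to 3, Ahmed.
Ahmed vs Quinn: Ahmed preferred on 1 ballot; Quinn wins 8–1.
Ahmed vs Yilmaz: 3+1 = 4 for Ahmed, 5 for Yilmaz — Yilmaz by 5–4.
Larsen vs Zhou: Larsen preferred on 1+2 = 3 ballots; Zhou wins 6–3.
Larsen vs Quinn: 1+2 = 3 for Larsen, 6 for Quinn — Quinn by 6–3.
Larsen vs Yilmaz: Larsen is ranked higher on 3+1 = 4 ballots, Yilmaz on 5. Yilmaz wins 5–4.
Zhou vs Quinn: Zhou is ranked higher on 1+3 = 4 ballots, Quinn on 5. Quinn wins 5–4.
Zhou vs Yilmaz: 3+3 = 6 for Zhou, 3 for Yilmaz — Zhou by 6–3.
Quinn vs Yilmaz: 3 for Quinn, 6 for Yilmaz — Yilmaz by 6–3.
No candidate is unbeaten: Ahmed loses to Larsen; Larsen loses to Zhou; Zhou loses to Ahmed; Quinn loses to Yilmaz; Yilmaz loses to Zhou. In particular Ahmed → Zhou → Larsen → Ahmed is a majority cycle — no Condorcet winner exists.

none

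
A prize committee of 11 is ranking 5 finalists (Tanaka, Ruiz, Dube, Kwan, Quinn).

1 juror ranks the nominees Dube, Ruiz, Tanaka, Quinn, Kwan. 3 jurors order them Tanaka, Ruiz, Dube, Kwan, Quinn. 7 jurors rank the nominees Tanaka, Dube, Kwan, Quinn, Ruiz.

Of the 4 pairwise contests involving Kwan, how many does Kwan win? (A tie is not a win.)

Kwan against each rival (11 jurors):
Kwan vs Tanaka: 0 to 11, Tanaka.
Kwan vs Ruiz: Kwan wins 7–4.
Kwan vs Dube: Dube wins 11–0.
Kwan vs Quinn: 10 to 1, Kwan.
Kwan beats Ruiz, Quinn; loses to Tanaka, Dube — 2 pairwise wins.

2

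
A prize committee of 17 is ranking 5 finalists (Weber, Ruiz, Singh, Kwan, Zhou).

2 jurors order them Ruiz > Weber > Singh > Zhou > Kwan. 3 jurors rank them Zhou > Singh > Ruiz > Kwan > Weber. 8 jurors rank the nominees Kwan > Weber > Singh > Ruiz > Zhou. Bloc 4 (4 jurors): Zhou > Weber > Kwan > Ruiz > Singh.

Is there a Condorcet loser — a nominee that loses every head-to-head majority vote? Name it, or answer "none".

none

Pairwise majorities:
Weber vs Ruiz: Weber is ranked higher on 8+4 = 12 ballots, Ruiz on 5. Weber wins 12–5.
Weber–Singh: Weber 14–3.
Weber–Kwan: Kwan 11–6.
Weber–Zhou: Weber 10–7.
Ruiz vs Singh: 2+4 = 6 for Ruiz, 11 for Singh — Singh by 11–6.
Ruiz–Kwan: Kwan 12–5.
Ruiz vs Zhou: Ruiz wins 10–7.
Singh vs Kwan: 5 to 12, Kwan.
Singh vs Zhou: Singh is ranked higher on 2+8 = 10 ballots, Zhou on 7. Singh wins 10–7.
Kwan vs Zhou: 8 to 9, Zhou.
Each nominee has at least one pairwise win (Weber beats Ruiz; Ruiz beats Zhou; Singh beats Ruiz; Kwan beats Weber; Zhou beats Kwan) — no Condorcet loser.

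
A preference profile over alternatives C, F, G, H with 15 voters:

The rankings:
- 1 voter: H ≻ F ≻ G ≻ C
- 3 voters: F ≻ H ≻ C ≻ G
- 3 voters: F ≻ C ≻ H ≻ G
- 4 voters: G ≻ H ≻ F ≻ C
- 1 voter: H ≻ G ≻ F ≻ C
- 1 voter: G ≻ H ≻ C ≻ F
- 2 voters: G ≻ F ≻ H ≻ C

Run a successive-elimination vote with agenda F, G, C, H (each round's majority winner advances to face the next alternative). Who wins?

Round 1: F vs G — 7–8, G advances.
Round 2: G vs C — 9–6, G advances.
Round 3: G vs H — 7–8, H advances.
H survives the agenda.

H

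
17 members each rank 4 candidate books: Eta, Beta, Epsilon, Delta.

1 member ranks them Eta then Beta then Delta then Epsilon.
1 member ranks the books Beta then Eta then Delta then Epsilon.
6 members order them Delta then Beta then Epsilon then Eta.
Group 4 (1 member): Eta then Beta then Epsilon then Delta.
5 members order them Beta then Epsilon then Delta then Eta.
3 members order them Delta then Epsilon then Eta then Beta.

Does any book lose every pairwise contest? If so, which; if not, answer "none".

Head-to-head results (17 members):
Eta vs Beta: 1+1+3 = 5 for Eta, 12 for Beta — Beta by 12–5.
Eta vs Epsilon: 1+1+1 = 3 for Eta, 14 for Epsilon — Epsilon by 14–3.
Eta vs Delta: Eta is ranked higher on 1+1+1 = 3 ballots, Delta on 14. Delta wins 14–3.
Beta vs Epsilon: Beta is ranked higher on 1+1+6+1+5 = 14 ballots, Epsilon on 3. Beta wins 14–3.
Beta vs Delta: 8 to 9, Delta.
Epsilon–Delta: Delta 11–6.
Only Eta has no wins; Eta is the Condorcet loser.

Eta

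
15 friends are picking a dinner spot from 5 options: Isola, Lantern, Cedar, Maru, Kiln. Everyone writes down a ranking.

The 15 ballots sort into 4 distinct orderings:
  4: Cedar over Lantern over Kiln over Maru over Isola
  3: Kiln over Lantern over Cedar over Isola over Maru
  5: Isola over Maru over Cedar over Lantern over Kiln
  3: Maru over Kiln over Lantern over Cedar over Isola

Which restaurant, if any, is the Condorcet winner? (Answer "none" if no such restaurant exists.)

Check each pair by majority over 15 ballots:
Isola–Lantern: Lantern 10–5.
Isola–Cedar: Cedar 10–5.
Isola vs Maru: Isola, 8–7.
Isola vs Kiln: Kiln, 10–5.
Lantern–Cedar: Cedar 9–6.
Lantern–Maru: Maru 8–7.
Lantern vs Kiln: Lantern, 9–6.
Cedar vs Maru: Maru, 8–7.
Cedar–Kiln: Cedar 9–6.
Maru–Kiln: Maru 8–7.
No restaurant is unbeaten: Isola loses to Lantern; Lantern loses to Cedar; Cedar loses to Maru; Maru loses to Isola; Kiln loses to Lantern. In particular Isola > Maru > Lantern > Isola is a majority cycle — no Condorcet winner exists.

none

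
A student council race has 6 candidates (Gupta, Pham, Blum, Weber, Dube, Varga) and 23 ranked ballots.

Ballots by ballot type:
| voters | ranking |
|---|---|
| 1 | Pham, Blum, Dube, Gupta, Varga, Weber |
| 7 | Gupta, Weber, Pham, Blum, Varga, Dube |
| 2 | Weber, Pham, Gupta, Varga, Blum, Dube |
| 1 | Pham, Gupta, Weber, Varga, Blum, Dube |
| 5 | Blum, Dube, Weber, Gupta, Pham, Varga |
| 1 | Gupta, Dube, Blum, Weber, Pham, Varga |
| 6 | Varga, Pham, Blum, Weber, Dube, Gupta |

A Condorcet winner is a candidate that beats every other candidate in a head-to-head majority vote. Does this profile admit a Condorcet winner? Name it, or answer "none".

none

Head-to-head results (23 voters):
Gupta vs Pham: 13 to 10, Gupta.
Gupta vs Blum: Gupta preferred on 7+2+1+1 = 11 ballots; Blum wins 12–11.
Gupta vs Weber: Gupta is ranked higher on 1+7+1+1 = 10 ballots, Weber on 13. Weber wins 13–10.
Gupta vs Dube: Gupta preferred on 7+2+1+1 = 11 ballots; Dube wins 12–11.
Gupta vs Varga: Gupta preferred on 1+7+2+1+5+1 = 17 ballots; Gupta wins 17–6.
Pham vs Blum: 1+7+2+1+6 = 17 for Pham, 6 for Blum — Pham by 17–6.
Pham vs Weber: Pham preferred on 1+1+6 = 8 ballots; Weber wins 15–8.
Pham vs Dube: 1+7+2+1+6 = 17 for Pham, 6 for Dube — Pham by 17–6.
Pham vs Varga: Pham is ranked higher on 1+7+2+1+5+1 = 17 ballots, Varga on 6. Pham wins 17–6.
Blum vs Weber: 1+5+1+6 = 13 for Blum, 10 for Weber — Blum by 13–10.
Blum vs Dube: Blum preferred on 1+7+2+1+5+6 = 22 ballots; Blum wins 22–1.
Blum vs Varga: 14 to 9, Blum.
Weber vs Dube: Weber is ranked higher on 7+2+1+6 = 16 ballots, Dube on 7. Weber wins 16–7.
Weber vs Varga: 16 to 7, Weber.
Dube vs Varga: 1+5+1 = 7 for Dube, 16 for Varga — Varga by 16–7.
No candidate is unbeaten: Gupta loses to Blum; Pham loses to Gupta; Blum loses to Pham; Weber loses to Blum; Dube loses to Pham; Varga loses to Gupta. In particular Gupta > Pham > Blum > Gupta is a majority cycle — no Condorcet winner exists.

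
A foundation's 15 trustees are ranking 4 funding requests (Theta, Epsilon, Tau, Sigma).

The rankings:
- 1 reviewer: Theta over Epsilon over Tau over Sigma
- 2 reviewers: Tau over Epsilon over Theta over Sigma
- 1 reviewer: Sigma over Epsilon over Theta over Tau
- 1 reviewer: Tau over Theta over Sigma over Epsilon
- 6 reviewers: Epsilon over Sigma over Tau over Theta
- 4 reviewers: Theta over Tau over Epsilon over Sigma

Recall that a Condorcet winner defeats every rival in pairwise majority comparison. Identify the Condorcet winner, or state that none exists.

Epsilon

Check each pair by majority over 15 ballots:
Theta vs Epsilon: Epsilon, 9–6.
Theta vs Tau: Tau, 9–6.
Theta vs Sigma: Theta wins 8–7.
Epsilon vs Tau: Epsilon wins 8–7.
Epsilon vs Sigma: Epsilon, 13–2.
Tau vs Sigma: Tau, 8–7.
Epsilon beats each of Theta, Tau, Sigma — Epsilon is the Condorcet winner.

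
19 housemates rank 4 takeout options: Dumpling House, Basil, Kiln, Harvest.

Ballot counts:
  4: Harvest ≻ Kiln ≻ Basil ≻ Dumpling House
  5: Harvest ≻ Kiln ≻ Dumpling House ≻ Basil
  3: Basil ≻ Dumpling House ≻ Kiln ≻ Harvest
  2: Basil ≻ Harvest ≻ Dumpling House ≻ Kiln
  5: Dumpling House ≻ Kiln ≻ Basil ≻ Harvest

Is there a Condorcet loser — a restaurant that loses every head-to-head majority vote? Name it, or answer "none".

Head-to-head results (19 friends):
Dumpling House vs Basil: Dumpling House, 10–9.
Dumpling House vs Kiln: Dumpling House wins 10–9.
Dumpling House vs Harvest: Dumpling House preferred on 3+5 = 8 ballots; Harvest wins 11–8.
Basil vs Kiln: 3+2 = 5 for Basil, 14 for Kiln — Kiln by 14–5.
Basil–Harvest: Basil 10–9.
Kiln–Harvest: Harvest 11–8.
Each restaurant has at least one pairwise win (Dumpling House beats Basil; Basil beats Harvest; Kiln beats Basil; Harvest beats Dumpling House) — no Condorcet loser.

none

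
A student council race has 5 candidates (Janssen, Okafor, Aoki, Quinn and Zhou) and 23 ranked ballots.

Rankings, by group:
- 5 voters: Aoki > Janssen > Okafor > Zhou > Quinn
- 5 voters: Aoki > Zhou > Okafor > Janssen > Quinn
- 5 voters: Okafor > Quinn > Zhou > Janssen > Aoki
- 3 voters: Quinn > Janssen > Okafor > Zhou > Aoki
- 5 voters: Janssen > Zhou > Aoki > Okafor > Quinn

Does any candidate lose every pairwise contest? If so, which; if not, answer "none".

Quinn

Pairwise majorities:
Janssen vs Okafor: 13 to 10, Janssen.
Janssen–Aoki: Janssen 13–10.
Janssen vs Quinn: 5+5+5 = 15 for Janssen, 8 for Quinn — Janssen by 15–8.
Janssen vs Zhou: 13 to 10, Janssen.
Okafor vs Aoki: Okafor is ranked higher on 5+3 = 8 ballots, Aoki on 15. Aoki wins 15–8.
Okafor vs Quinn: 5+5+5+5 = 20 for Okafor, 3 for Quinn — Okafor by 20–3.
Okafor–Zhou: Okafor 13–10.
Aoki vs Quinn: Aoki wins 15–8.
Aoki–Zhou: Zhou 13–10.
Quinn vs Zhou: 8 to 15, Zhou.
Quinn is beaten in every head-to-head and is the Condorcet loser.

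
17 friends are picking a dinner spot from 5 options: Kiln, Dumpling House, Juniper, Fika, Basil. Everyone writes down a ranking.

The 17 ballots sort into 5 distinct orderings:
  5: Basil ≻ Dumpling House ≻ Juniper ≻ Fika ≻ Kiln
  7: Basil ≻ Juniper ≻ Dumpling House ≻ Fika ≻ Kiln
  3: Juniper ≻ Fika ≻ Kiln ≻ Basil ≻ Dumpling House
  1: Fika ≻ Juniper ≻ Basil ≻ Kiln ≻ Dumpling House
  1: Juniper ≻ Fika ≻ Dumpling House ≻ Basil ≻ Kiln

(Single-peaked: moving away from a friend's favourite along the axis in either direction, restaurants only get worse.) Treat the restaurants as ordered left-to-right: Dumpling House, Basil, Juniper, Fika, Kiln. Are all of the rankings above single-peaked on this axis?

Axis positions: Dumpling House=1, Basil=2, Juniper=3, Fika=4, Kiln=5.
Bloc 1 (peak Basil at position 2): ranking walks positions 2-1-3-4-5, expanding outward from the peak — single-peaked.
Bloc 2 (peak Basil at position 2): ranking walks positions 2-3-1-4-5, expanding outward from the peak — single-peaked.
Bloc 3 (peak Juniper at position 3): ranking walks positions 3-4-5-2-1, expanding outward from the peak — single-peaked.
Bloc 4 (peak Fika at position 4): ranking walks positions 4-3-2-5-1, expanding outward from the peak — single-peaked.
Bloc 5: ranking walks positions 3-4-1-2-5; Dumpling House is ranked above Basil even though Basil lies between Dumpling House and the peak Juniper on the axis — preferences dip and rise again. Not single-peaked.
Bloc 5 violates single-peakedness, so the profile is not single-peaked on this axis.

no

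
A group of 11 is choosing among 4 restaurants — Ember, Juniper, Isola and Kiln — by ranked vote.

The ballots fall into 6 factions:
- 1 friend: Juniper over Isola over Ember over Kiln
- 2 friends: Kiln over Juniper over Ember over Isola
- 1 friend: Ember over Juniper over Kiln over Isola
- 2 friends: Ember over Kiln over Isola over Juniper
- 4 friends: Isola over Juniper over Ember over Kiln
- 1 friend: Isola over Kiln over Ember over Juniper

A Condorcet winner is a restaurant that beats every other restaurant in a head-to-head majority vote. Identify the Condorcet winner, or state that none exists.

Isola

Head-to-head results (11 friends):
Ember–Juniper: Juniper 7–4.
Ember vs Isola: Isola, 6–5.
Ember vs Kiln: Ember, 8–3.
Juniper vs Isola: Isola wins 7–4.
Juniper–Kiln: Juniper 6–5.
Isola vs Kiln: Isola wins 6–5.
Isola beats each of Ember, Juniper, Kiln — Isola is the Condorcet winner.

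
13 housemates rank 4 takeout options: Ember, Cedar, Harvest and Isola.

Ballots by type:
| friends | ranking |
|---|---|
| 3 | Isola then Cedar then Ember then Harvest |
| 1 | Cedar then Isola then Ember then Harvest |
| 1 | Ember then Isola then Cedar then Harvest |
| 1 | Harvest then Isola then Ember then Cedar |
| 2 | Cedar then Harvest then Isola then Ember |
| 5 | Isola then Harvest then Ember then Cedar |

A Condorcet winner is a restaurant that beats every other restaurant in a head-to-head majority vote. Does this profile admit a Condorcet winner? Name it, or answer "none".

Check each pair by majority over 13 ballots:
Ember vs Cedar: Ember preferred on 1+1+5 = 7 ballots; Ember wins 7–6.
Ember vs Harvest: 3+1+1 = 5 for Ember, 8 for Harvest — Harvest by 8–5.
Ember vs Isola: 1 to 12, Isola.
Cedar vs Harvest: Cedar is ranked higher on 3+1+1+2 = 7 ballots, Harvest on 6. Cedar wins 7–6.
Cedar vs Isola: Cedar is ranked higher on 1+2 = 3 ballots, Isola on 10. Isola wins 10–3.
Harvest vs Isola: 1+2 = 3 for Harvest, 10 for Isola — Isola by 10–3.
Isola wins every pairwise contest, so Isola is the Condorcet winner.

Isola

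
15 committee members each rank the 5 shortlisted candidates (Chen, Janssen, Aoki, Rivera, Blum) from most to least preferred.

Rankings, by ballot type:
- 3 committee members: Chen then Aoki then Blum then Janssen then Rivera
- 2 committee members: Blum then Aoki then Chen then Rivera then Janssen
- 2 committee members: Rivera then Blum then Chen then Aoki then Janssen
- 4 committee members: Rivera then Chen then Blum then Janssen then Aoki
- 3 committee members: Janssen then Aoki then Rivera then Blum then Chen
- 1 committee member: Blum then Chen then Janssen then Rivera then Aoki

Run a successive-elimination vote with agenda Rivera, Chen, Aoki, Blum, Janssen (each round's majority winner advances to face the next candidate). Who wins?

Blum

Round 1: Rivera vs Chen — 9–6, Rivera advances.
Round 2: Rivera vs Aoki — 7–8, Aoki advances.
Round 3: Aoki vs Blum — 6–9, Blum advances.
Round 4: Blum vs Janssen — 12–3, Blum advances.
The agenda winner is Blum.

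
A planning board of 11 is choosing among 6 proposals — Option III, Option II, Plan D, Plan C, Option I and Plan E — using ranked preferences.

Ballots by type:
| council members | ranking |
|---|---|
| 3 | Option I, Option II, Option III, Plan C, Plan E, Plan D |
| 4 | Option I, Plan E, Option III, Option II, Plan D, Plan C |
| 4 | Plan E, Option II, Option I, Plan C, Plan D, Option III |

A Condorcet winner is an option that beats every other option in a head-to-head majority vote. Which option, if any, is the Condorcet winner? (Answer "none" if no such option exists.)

Option I

Head-to-head results (11 council members):
Option III vs Option II: Option III preferred on 4 ballots; Option II wins 7–4.
Option III vs Plan D: Option III, 7–4.
Option III vs Plan C: 7 to 4, Option III.
Option III vs Option I: Option I wins 11–0.
Option III vs Plan E: 3 to 8, Plan E.
Option II vs Plan D: 3+4+4 = 11 for Option II, 0 for Plan D — Option II by 11–0.
Option II vs Plan C: Option II, 11–0.
Option II vs Option I: Option I wins 7–4.
Option II vs Plan E: Plan E, 8–3.
Plan D vs Plan C: Plan D preferred on 4 ballots; Plan C wins 7–4.
Plan D vs Option I: Option I wins 11–0.
Plan D vs Plan E: Plan E wins 11–0.
Plan C vs Option I: Plan C preferred on 0 ballots; Option I wins 11–0.
Plan C vs Plan E: Plan C preferred on 3 ballots; Plan E wins 8–3.
Option I vs Plan E: 7 to 4, Option I.
Only Option I has no losses; Option I is the Condorcet winner.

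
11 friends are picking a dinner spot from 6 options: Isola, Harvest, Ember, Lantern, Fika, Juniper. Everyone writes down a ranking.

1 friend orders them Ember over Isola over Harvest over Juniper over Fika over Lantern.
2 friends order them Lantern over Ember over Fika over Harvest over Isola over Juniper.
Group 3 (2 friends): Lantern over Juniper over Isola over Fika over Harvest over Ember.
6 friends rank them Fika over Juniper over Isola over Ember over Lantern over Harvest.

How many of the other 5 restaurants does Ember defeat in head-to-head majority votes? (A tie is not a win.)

2

Ember against each rival (11 friends):
Ember vs Isola: Isola, 8–3.
Ember vs Harvest: 1+2+6 = 9 for Ember, 2 for Harvest — Ember by 9–2.
Ember–Lantern: Ember 7–4.
Ember vs Fika: 3 to 8, Fika.
Ember vs Juniper: Juniper wins 8–3.
Ember beats Harvest, Lantern; loses to Isola, Fika, Juniper — 2 pairwise wins.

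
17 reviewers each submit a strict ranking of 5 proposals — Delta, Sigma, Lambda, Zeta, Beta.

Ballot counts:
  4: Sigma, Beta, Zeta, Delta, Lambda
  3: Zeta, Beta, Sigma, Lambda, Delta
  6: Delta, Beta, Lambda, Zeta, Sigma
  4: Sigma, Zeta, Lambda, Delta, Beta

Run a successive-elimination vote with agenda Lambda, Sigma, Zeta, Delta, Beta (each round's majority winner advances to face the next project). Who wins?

Round 1: Lambda vs Sigma — 6–11, Sigma advances.
Round 2: Sigma vs Zeta — 8–9, Zeta advances.
Round 3: Zeta vs Delta — 11–6, Zeta advances.
Round 4: Zeta vs Beta — 7–10, Beta advances.
Beta survives the agenda.

Beta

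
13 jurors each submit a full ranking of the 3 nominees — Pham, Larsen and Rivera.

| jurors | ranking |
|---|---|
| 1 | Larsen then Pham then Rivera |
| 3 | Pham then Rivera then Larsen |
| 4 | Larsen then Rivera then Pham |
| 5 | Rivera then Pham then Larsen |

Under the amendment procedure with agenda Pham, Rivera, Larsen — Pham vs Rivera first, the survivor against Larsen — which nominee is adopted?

Round 1: Pham vs Rivera — 4–9, Rivera advances.
Round 2: Rivera vs Larsen — 8–5, Rivera advances.
Rivera survives the agenda.

Rivera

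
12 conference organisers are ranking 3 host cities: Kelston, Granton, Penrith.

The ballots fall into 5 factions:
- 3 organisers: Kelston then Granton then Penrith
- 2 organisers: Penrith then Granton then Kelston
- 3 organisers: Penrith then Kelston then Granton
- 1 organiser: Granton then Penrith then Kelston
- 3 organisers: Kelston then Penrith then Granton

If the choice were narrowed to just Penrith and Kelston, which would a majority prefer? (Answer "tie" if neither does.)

Ballots ranking Penrith above Kelston: 2 + 3 + 1 = 6.
Ballots ranking Kelston above Penrith: 12 − 6 = 6.
6–6: the pair ties.

tie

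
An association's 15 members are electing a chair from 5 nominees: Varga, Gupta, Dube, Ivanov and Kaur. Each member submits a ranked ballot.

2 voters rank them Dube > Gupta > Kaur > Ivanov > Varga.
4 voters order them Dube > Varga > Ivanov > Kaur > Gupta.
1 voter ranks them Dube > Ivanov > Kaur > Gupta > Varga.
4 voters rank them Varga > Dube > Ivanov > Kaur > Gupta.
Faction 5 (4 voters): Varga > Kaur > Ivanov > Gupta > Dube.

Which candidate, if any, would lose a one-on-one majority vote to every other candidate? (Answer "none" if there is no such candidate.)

Head-to-head results (15 voters):
Varga vs Gupta: Varga, 12–3.
Varga vs Dube: 4+4 = 8 for Varga, 7 for Dube — Varga by 8–7.
Varga vs Ivanov: Varga is ranked higher on 4+4+4 = 12 ballots, Ivanov on 3. Varga wins 12–3.
Varga vs Kaur: Varga wins 12–3.
Gupta vs Dube: 4 for Gupta, 11 for Dube — Dube by 11–4.
Gupta–Ivanov: Ivanov 13–2.
Gupta–Kaur: Kaur 13–2.
Dube–Ivanov: Dube 11–4.
Dube vs Kaur: 11 to 4, Dube.
Ivanov vs Kaur: Ivanov, 9–6.
Gupta is beaten in every head-to-head and is the Condorcet loser.

Gupta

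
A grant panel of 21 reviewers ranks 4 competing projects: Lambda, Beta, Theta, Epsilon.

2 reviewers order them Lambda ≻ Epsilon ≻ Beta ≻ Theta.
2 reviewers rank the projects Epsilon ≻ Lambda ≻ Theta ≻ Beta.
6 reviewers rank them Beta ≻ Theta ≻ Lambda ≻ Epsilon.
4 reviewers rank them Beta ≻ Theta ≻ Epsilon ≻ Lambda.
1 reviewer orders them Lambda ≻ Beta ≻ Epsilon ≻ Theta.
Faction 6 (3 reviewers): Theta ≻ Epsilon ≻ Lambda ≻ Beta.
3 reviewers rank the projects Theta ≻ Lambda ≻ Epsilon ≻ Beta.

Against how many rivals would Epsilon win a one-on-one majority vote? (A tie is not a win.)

0

Epsilon against each rival (21 reviewers):
Epsilon–Lambda: Lambda 12–9.
Epsilon vs Beta: Beta, 11–10.
Epsilon–Theta: Theta 16–5.
Epsilon beats no one; loses to Lambda, Beta, Theta — 0 pairwise wins.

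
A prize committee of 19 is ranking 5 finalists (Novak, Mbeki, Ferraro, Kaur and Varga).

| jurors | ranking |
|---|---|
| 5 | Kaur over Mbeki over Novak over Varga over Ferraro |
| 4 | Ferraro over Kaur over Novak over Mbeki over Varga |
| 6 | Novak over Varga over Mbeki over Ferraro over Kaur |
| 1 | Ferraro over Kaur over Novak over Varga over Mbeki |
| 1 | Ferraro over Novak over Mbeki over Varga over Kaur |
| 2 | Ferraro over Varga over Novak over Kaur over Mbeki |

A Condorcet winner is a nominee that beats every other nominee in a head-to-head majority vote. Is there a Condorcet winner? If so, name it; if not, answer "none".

Pairwise majorities:
Novak vs Mbeki: Novak, 14–5.
Novak vs Ferraro: Novak, 11–8.
Novak vs Kaur: Novak is ranked higher on 6+1+2 = 9 ballots, Kaur on 10. Kaur wins 10–9.
Novak–Varga: Novak 17–2.
Mbeki vs Ferraro: 11 to 8, Mbeki.
Mbeki vs Kaur: Mbeki is ranked higher on 6+1 = 7 ballots, Kaur on 12. Kaur wins 12–7.
Mbeki vs Varga: 10 to 9, Mbeki.
Ferraro vs Kaur: Ferraro wins 14–5.
Ferraro vs Varga: Ferraro is ranked higher on 4+1+1+2 = 8 ballots, Varga on 11. Varga wins 11–8.
Kaur vs Varga: 10 to 9, Kaur.
Each nominee drops at least one matchup (Novak loses to Kaur; Mbeki loses to Novak; Ferraro loses to Novak; Kaur loses to Ferraro; Varga loses to Novak); the cycle Novak > Ferraro > Kaur > Novak rules out a Condorcet winner.

none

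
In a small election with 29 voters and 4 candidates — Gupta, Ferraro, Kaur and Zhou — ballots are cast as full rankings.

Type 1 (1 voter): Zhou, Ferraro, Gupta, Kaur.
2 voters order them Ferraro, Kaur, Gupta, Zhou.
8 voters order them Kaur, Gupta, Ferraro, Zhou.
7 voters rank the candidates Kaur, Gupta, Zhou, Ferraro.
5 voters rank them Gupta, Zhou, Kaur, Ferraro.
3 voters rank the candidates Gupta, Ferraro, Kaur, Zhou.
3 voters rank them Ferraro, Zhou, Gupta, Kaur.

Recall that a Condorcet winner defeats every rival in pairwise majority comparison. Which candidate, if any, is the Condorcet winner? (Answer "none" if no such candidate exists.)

Check each pair by majority over 29 ballots:
Gupta–Ferraro: Gupta 23–6.
Gupta vs Kaur: Gupta preferred on 1+5+3+3 = 12 ballots; Kaur wins 17–12.
Gupta–Zhou: Gupta 25–4.
Ferraro vs Kaur: 9 to 20, Kaur.
Ferraro vs Zhou: 16 to 13, Ferraro.
Kaur vs Zhou: Kaur wins 20–9.
Kaur defeats every rival head-to-head and is the Condorcet winner.

Kaur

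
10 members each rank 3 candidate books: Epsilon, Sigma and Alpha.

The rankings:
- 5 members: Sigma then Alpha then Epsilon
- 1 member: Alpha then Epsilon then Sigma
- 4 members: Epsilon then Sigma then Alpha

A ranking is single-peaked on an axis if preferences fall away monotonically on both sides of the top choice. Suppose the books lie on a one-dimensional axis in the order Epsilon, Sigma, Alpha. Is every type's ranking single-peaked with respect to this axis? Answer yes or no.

Axis positions: Epsilon=1, Sigma=2, Alpha=3.
Type 1 (peak Sigma at position 2): ranking walks positions 2-3-1, expanding outward from the peak — single-peaked.
Type 2: ranking walks positions 3-1-2; Epsilon is ranked above Sigma even though Sigma lies between Epsilon and the peak Alpha on the axis — preferences dip and rise again. Not single-peaked.
Type 3 (peak Epsilon at position 1): ranking walks positions 1-2-3, expanding outward from the peak — single-peaked.
Type 2 violates single-peakedness, so the profile is not single-peaked on this axis.

no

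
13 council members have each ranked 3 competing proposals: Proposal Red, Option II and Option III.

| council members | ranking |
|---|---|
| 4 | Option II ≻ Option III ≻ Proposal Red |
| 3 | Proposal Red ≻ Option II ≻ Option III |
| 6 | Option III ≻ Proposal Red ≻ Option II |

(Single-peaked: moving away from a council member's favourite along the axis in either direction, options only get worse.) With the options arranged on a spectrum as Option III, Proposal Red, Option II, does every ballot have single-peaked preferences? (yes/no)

Axis positions: Option III=1, Proposal Red=2, Option II=3.
Group 1: ranking walks positions 3-1-2; Option III is ranked above Proposal Red even though Proposal Red lies between Option III and the peak Option II on the axis — preferences dip and rise again. Not single-peaked.
Group 2 (peak Proposal Red at position 2): ranking walks positions 2-3-1, expanding outward from the peak — single-peaked.
Group 3 (peak Option III at position 1): ranking walks positions 1-2-3, expanding outward from the peak — single-peaked.
Group 1 violates single-peakedness, so the profile is not single-peaked on this axis.

no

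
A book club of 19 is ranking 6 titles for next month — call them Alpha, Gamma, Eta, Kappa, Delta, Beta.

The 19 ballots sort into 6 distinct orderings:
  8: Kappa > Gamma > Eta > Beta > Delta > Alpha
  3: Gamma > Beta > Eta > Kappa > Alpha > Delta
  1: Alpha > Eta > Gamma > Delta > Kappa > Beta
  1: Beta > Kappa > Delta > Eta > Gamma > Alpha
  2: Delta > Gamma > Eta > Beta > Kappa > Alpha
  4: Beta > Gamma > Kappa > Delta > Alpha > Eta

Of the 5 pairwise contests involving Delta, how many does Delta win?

1

Delta against each rival (19 members):
Delta vs Alpha: 15 to 4, Delta.
Delta–Gamma: Gamma 16–3.
Delta vs Eta: Delta preferred on 1+2+4 = 7 ballots; Eta wins 12–7.
Delta vs Kappa: 1+2 = 3 for Delta, 16 for Kappa — Kappa by 16–3.
Delta vs Beta: Beta wins 16–3.
Delta beats Alpha; loses to Gamma, Eta, Kappa, Beta — 1 pairwise win.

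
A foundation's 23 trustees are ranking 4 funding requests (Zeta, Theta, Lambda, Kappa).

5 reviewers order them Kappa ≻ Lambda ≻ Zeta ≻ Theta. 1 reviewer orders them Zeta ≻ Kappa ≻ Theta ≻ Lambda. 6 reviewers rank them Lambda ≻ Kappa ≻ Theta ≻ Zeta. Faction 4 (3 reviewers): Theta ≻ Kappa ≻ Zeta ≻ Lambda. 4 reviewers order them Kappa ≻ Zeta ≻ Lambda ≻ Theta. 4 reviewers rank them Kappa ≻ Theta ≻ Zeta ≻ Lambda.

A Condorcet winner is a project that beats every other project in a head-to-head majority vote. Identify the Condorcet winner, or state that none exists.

Kappa

Check each pair by majority over 23 ballots:
Zeta vs Theta: 10 to 13, Theta.
Zeta–Lambda: Zeta 12–11.
Zeta vs Kappa: 1 for Zeta, 22 for Kappa — Kappa by 22–1.
Theta vs Lambda: Lambda, 15–8.
Theta vs Kappa: Theta is ranked higher on 3 ballots, Kappa on 20. Kappa wins 20–3.
Lambda vs Kappa: 6 to 17, Kappa.
Kappa defeats every rival head-to-head and is the Condorcet winner.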